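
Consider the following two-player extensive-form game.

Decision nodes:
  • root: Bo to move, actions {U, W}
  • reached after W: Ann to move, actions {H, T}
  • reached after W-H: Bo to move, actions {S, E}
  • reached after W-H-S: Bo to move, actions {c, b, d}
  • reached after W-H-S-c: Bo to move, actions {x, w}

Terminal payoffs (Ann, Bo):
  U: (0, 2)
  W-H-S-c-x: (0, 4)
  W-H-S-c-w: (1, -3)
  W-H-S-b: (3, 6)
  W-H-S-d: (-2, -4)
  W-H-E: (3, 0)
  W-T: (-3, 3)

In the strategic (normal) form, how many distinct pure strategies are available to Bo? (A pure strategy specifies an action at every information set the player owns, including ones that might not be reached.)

24

Bo owns the root with actions {U, W} — two choices.
Bo owns the node after W-H with actions {S, E} — two choices.
Bo owns the node after W-H-S with actions {c, b, d} — three choices.
Bo owns the node after W-H-S-c with actions {x, w} — two choices.
A pure strategy fixes one action at each information set independently, so the count is the product 2 × 2 × 3 × 2 = 24.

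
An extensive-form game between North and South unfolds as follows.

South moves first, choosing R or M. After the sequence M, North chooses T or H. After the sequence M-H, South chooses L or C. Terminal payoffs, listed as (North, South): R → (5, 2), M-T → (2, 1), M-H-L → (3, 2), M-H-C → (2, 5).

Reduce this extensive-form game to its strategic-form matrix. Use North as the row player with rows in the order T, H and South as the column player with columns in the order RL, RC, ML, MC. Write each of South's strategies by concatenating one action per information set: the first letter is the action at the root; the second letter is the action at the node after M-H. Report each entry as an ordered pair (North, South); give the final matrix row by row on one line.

           RL       RC       ML       MC
   T    (5,2)    (5,2)    (2,1)    (2,1)
   H    (5,2)    (5,2)    (3,2)    (2,5)

T: (5,2) (5,2) (2,1) (2,1) | H: (5,2) (5,2) (3,2) (2,5)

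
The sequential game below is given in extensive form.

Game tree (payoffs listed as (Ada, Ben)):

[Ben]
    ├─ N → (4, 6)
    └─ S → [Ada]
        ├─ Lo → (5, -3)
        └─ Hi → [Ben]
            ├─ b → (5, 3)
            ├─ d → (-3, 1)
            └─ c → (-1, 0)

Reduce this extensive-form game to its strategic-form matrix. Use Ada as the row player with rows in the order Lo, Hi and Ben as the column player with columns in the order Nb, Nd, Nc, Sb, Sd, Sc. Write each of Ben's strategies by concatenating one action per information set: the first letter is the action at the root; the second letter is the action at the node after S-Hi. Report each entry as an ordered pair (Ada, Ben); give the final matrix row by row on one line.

Lo: (4,6) (4,6) (4,6) (5,-3) (5,-3) (5,-3) | Hi: (4,6) (4,6) (4,6) (5,3) (-3,1) (-1,0)

           Nb       Nd       Nc       Sb       Sd       Sc
  Lo    (4,6)    (4,6)    (4,6)   (5,-3)   (5,-3)   (5,-3)
  Hi    (4,6)    (4,6)    (4,6)    (5,3)   (-3,1)   (-1,0)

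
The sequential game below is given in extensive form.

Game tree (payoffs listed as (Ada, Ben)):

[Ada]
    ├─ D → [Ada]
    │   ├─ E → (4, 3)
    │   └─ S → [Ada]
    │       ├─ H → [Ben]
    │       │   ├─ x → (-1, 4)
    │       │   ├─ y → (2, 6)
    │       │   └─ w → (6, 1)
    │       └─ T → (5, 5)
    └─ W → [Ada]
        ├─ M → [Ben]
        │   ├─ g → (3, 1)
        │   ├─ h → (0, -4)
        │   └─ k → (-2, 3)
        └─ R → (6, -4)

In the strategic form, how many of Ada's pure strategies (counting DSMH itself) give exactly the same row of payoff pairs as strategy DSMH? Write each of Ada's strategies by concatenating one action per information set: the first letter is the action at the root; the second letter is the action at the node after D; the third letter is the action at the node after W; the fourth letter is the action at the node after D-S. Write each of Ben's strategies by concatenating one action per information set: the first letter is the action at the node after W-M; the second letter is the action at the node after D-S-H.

Row for DSMH (columns gx, gy, gw, hx, hy, hw, kx, ky, kw): (-1,4) (2,6) (6,1) (-1,4) (2,6) (6,1) (-1,4) (2,6) (6,1).
Under DSMH, Ada's choice at the node after W can never be reached regardless of what Ben does, so varying those choices leaves every outcome unchanged.
Holding the reachable choices fixed and varying the unreachable one freely already gives 2 equivalent strategies.
No other strategy reproduces this row, so those 2 are the full class: DSMH, DSRH.

2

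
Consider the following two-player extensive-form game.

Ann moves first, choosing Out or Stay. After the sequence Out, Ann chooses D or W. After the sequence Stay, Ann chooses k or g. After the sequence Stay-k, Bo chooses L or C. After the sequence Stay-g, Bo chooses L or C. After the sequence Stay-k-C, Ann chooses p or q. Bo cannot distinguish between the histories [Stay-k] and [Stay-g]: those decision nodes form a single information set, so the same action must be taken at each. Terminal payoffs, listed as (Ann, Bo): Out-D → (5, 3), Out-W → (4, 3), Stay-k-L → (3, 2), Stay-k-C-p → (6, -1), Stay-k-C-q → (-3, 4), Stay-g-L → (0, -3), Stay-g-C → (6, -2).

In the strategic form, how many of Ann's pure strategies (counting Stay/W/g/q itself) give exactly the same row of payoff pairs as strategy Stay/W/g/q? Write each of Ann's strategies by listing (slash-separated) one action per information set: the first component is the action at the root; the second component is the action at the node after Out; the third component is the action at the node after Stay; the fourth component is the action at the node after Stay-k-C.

Row for Stay/W/g/q (columns L, C): (0,-3) (6,-2).
Under Stay/W/g/q, Ann's choice at the node after Out and at the node after Stay-k-C can never be reached regardless of what Bo does, so varying those choices leaves every outcome unchanged.
Holding the reachable choices fixed and varying the unreachable ones freely already gives 2 × 2 = 4 equivalent strategies.
No other strategy reproduces this row, so those 4 are the full class: Stay/D/g/p, Stay/D/g/q, Stay/W/g/p, Stay/W/g/q.

4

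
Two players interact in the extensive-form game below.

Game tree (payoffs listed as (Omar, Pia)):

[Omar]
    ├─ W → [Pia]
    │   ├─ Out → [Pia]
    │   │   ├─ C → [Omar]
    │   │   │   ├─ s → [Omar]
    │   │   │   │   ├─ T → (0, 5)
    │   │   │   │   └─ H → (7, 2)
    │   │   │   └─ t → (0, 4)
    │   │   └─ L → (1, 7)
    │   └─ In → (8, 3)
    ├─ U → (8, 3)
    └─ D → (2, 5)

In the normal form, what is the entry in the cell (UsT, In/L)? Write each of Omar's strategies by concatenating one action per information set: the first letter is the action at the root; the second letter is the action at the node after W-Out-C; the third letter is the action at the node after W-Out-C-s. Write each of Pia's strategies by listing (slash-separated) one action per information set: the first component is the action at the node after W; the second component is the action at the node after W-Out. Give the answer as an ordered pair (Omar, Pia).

(8, 3)

Trace the play path from the root:
  Omar plays U
→ terminal payoff (8, 3).
(Omar's choice at the node after W-Out-C is never reached on this path, so it doesn't affect the outcome.)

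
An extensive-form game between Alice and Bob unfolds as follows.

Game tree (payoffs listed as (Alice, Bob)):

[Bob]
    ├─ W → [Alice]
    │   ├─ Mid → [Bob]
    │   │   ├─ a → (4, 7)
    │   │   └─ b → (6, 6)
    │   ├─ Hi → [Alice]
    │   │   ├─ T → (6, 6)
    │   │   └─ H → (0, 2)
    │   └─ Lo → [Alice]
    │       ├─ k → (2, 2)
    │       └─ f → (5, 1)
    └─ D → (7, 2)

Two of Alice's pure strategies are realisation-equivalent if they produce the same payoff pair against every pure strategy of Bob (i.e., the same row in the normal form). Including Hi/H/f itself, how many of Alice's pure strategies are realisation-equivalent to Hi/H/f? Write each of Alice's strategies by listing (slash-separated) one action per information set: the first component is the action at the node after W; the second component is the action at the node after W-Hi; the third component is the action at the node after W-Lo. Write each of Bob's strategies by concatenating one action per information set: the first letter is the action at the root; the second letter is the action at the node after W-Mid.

Row for Hi/H/f (columns Wa, Wb, Da, Db): (0,2) (0,2) (7,2) (7,2).
Under Hi/H/f, Alice's choice at the node after W-Lo can never be reached regardless of what Bob does, so varying those choices leaves every outcome unchanged.
Holding the reachable choices fixed and varying the unreachable one freely already gives 2 equivalent strategies.
No other strategy reproduces this row, so those 2 are the full class: Hi/H/k, Hi/H/f.

2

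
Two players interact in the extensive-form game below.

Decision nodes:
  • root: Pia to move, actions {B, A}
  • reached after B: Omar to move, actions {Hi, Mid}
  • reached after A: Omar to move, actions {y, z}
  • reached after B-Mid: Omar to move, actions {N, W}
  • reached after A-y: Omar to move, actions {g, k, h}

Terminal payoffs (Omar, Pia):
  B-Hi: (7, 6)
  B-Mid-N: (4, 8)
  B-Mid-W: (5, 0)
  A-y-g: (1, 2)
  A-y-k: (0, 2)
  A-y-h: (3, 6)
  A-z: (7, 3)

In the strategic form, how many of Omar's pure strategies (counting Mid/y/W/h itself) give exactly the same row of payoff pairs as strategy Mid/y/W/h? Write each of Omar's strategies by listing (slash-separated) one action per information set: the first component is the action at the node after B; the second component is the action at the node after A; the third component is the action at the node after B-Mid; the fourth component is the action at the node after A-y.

Row for Mid/y/W/h (columns B, A): (5,0) (3,6).
Every one of Omar's information sets is on the play path for some reply by Pia when Omar follows Mid/y/W/h.
Changing the action at any of them therefore changes at least one column, so only Mid/y/W/h itself gives this row.

1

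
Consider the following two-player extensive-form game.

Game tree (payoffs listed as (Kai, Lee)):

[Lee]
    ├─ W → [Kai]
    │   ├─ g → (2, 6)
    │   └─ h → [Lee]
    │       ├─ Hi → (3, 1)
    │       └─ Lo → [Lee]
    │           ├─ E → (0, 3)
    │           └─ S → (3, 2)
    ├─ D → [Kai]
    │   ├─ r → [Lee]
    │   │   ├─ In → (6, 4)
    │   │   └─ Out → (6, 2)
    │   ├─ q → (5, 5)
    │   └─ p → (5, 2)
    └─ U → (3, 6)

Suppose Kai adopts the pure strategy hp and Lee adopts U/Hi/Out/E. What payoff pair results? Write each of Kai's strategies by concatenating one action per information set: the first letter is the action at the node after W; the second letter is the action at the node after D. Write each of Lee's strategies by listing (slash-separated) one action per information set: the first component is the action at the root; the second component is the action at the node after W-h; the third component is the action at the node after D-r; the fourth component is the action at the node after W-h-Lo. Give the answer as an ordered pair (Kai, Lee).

(3, 6)

Trace the play path from the root:
  Lee plays U
→ terminal payoff (3, 6).
(Kai's choice at the node after W is never reached on this path, so it doesn't affect the outcome.)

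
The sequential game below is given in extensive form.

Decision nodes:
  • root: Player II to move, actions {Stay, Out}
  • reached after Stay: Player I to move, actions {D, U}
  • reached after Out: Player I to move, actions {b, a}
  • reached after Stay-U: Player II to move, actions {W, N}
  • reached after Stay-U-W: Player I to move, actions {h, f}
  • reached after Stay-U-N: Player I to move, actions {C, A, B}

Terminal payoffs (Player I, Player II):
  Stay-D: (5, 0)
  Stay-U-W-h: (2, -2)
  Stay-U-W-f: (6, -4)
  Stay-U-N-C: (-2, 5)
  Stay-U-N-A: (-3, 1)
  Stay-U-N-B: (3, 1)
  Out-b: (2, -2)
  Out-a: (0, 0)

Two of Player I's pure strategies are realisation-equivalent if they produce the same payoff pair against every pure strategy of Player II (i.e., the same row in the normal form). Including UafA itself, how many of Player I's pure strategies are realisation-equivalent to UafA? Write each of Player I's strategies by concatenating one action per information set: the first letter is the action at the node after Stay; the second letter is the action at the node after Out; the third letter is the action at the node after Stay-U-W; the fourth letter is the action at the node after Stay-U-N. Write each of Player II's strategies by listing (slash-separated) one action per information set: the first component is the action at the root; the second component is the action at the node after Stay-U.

1

Row for UafA (columns Stay/W, Stay/N, Out/W, Out/N): (6,-4) (-3,1) (0,0) (0,0).
Every one of Player I's information sets is on the play path for some reply by Player II when Player I follows UafA.
Changing the action at any of them therefore changes at least one column, so only UafA itself gives this row.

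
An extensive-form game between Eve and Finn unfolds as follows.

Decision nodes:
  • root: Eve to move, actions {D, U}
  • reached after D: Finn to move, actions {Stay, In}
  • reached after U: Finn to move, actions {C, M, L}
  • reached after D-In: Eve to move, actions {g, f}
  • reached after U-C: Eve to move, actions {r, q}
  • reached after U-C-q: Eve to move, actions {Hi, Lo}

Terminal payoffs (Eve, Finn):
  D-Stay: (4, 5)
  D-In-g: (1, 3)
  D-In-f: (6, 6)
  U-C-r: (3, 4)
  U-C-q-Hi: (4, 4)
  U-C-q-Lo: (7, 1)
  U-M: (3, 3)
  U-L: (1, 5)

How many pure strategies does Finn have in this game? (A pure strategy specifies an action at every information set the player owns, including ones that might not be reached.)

Finn owns the node after D with actions {Stay, In} — two choices.
Finn owns the node after U with actions {C, M, L} — three choices.
A pure strategy fixes one action at each information set independently, so the count is the product 2 × 3 = 6.

6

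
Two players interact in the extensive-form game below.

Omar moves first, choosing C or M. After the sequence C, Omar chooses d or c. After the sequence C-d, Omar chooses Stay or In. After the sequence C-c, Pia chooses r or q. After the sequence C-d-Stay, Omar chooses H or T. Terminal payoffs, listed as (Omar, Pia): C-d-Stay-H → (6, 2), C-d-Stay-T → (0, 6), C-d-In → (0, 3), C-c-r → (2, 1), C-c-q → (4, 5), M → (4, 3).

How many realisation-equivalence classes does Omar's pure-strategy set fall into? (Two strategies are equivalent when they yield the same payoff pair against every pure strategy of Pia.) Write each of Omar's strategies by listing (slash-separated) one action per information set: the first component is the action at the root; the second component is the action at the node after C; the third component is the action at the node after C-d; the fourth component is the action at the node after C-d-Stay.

Omar has 16 pure strategies: C/d/Stay/H, C/d/Stay/T, C/d/In/H, C/d/In/T, C/c/Stay/H, C/c/Stay/T, C/c/In/H, C/c/In/T, M/d/Stay/H, M/d/Stay/T, M/d/In/H, M/d/In/T, M/c/Stay/H, M/c/Stay/T, M/c/In/H, M/c/In/T. Columns: r, q.
{C/d/Stay/H} → row (6,2) (6,2)
{C/d/Stay/T} → row (0,6) (0,6)
{C/d/In/H, C/d/In/T} → row (0,3) (0,3)
{C/c/Stay/H, C/c/Stay/T, C/c/In/H, C/c/In/T} → row (2,1) (4,5)
{M/d/Stay/H, M/d/Stay/T, M/d/In/H, M/d/In/T, M/c/Stay/H, M/c/Stay/T, M/c/In/H, M/c/In/T} → row (4,3) (4,3)
That's 5 distinct rows out of 16 strategies.

5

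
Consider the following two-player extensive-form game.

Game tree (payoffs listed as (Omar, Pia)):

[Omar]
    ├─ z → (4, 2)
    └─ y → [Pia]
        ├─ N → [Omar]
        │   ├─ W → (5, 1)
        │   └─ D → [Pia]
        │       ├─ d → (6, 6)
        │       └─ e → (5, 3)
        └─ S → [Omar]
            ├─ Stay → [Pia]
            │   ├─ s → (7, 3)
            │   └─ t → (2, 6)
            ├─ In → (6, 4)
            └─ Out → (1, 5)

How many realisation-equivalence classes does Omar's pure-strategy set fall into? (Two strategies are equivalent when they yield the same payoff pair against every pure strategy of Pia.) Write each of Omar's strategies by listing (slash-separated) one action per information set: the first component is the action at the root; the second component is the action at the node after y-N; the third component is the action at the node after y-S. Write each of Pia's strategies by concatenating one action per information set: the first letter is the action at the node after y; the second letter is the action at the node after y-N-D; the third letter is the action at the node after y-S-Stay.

Omar has 12 pure strategies: z/W/Stay, z/W/In, z/W/Out, z/D/Stay, z/D/In, z/D/Out, y/W/Stay, y/W/In, y/W/Out, y/D/Stay, y/D/In, y/D/Out. Columns: Nds, Ndt, Nes, Net, Sds, Sdt, Ses, Set.
{z/W/Stay, z/W/In, z/W/Out, z/D/Stay, z/D/In, z/D/Out} → row (4,2) (4,2) (4,2) (4,2) (4,2) (4,2) (4,2) (4,2)
{y/W/Stay} → row (5,1) (5,1) (5,1) (5,1) (7,3) (2,6) (7,3) (2,6)
{y/W/In} → row (5,1) (5,1) (5,1) (5,1) (6,4) (6,4) (6,4) (6,4)
{y/W/Out} → row (5,1) (5,1) (5,1) (5,1) (1,5) (1,5) (1,5) (1,5)
{y/D/Stay} → row (6,6) (6,6) (5,3) (5,3) (7,3) (2,6) (7,3) (2,6)
{y/D/In} → row (6,6) (6,6) (5,3) (5,3) (6,4) (6,4) (6,4) (6,4)
{y/D/Out} → row (6,6) (6,6) (5,3) (5,3) (1,5) (1,5) (1,5) (1,5)
That's 7 distinct rows out of 12 strategies.

7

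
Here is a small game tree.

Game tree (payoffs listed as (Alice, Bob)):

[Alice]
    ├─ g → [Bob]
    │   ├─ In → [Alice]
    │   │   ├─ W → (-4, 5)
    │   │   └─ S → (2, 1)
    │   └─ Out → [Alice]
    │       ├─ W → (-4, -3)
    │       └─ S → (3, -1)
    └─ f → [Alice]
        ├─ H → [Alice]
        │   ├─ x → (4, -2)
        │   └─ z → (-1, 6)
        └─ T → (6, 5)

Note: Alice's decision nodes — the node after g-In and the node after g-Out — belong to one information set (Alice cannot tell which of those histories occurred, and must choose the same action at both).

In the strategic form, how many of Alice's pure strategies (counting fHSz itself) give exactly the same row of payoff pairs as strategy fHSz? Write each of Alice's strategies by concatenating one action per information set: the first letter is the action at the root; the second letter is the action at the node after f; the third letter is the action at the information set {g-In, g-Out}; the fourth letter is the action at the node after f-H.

2

Row for fHSz (columns In, Out): (-1,6) (-1,6).
Under fHSz, Alice's choice at the information set {g-In, g-Out} can never be reached regardless of what Bob does, so varying those choices leaves every outcome unchanged.
Holding the reachable choices fixed and varying the unreachable one freely already gives 2 equivalent strategies.
No other strategy reproduces this row, so those 2 are the full class: fHWz, fHSz.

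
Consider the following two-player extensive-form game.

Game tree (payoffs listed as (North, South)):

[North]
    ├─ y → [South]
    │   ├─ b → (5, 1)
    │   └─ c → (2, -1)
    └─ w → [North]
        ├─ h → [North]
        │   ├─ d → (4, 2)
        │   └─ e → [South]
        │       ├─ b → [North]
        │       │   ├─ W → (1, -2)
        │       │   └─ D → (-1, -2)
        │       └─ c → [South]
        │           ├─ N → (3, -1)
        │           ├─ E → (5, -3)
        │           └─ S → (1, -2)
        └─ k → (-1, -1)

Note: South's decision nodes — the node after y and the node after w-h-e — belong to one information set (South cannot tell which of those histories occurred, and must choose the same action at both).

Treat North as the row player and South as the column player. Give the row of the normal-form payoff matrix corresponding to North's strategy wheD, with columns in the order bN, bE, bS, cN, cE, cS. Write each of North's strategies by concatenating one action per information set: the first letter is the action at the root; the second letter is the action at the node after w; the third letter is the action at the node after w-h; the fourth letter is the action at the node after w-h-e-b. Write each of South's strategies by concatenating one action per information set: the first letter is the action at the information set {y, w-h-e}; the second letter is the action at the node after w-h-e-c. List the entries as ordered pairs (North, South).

vs bN: North plays w → North plays h at [w] → North plays e at [w-h] → South plays b at [w-h-e] → North plays D at [w-h-e-b] → (-1, -2)
vs bE: North plays w → North plays h at [w] → North plays e at [w-h] → South plays b at [w-h-e] → North plays D at [w-h-e-b] → (-1, -2)
vs bS: North plays w → North plays h at [w] → North plays e at [w-h] → South plays b at [w-h-e] → North plays D at [w-h-e-b] → (-1, -2)
vs cN: North plays w → North plays h at [w] → North plays e at [w-h] → South plays c at [w-h-e] → South plays N at [w-h-e-c] → (3, -1)
vs cE: North plays w → North plays h at [w] → North plays e at [w-h] → South plays c at [w-h-e] → South plays E at [w-h-e-c] → (5, -3)
vs cS: North plays w → North plays h at [w] → North plays e at [w-h] → South plays c at [w-h-e] → South plays S at [w-h-e-c] → (1, -2)

(-1,-2) (-1,-2) (-1,-2) (3,-1) (5,-3) (1,-2)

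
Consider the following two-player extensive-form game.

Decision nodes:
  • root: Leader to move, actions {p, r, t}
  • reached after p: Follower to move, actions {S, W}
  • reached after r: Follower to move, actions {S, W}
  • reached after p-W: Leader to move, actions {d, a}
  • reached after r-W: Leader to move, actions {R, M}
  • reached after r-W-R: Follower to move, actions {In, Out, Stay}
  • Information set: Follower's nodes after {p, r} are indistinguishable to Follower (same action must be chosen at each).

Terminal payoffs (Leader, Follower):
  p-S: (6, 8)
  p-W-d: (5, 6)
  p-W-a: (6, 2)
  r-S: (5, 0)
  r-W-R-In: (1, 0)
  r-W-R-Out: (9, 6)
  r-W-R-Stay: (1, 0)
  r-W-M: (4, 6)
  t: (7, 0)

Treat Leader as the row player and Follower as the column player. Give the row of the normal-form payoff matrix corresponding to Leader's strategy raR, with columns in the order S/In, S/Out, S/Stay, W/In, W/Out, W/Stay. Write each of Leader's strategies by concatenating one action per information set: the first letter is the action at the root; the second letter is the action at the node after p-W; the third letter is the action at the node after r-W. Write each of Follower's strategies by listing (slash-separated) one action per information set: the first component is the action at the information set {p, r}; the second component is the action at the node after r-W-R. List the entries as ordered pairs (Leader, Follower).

(5,0) (5,0) (5,0) (1,0) (9,6) (1,0)

vs S/In: Leader plays r → Follower plays S at [r] → (5, 0)
vs S/Out: Leader plays r → Follower plays S at [r] → (5, 0)
vs S/Stay: Leader plays r → Follower plays S at [r] → (5, 0)
vs W/In: Leader plays r → Follower plays W at [r] → Leader plays R at [r-W] → Follower plays In at [r-W-R] → (1, 0)
vs W/Out: Leader plays r → Follower plays W at [r] → Leader plays R at [r-W] → Follower plays Out at [r-W-R] → (9, 6)
vs W/Stay: Leader plays r → Follower plays W at [r] → Leader plays R at [r-W] → Follower plays Stay at [r-W-R] → (1, 0)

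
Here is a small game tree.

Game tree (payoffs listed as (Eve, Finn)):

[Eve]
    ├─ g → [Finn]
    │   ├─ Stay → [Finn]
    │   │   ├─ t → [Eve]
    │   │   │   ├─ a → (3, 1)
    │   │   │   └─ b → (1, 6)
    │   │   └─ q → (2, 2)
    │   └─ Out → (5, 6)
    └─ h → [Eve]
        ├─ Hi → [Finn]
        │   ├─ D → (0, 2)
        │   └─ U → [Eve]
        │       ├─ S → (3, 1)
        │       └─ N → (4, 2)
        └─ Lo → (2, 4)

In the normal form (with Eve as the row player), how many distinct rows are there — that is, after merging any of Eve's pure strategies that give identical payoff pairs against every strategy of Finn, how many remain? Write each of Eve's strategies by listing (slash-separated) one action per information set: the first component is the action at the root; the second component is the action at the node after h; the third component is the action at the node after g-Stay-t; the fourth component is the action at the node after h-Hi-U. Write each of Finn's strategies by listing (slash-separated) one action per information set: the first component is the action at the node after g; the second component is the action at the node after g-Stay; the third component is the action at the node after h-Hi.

Eve has 16 pure strategies: g/Hi/a/S, g/Hi/a/N, g/Hi/b/S, g/Hi/b/N, g/Lo/a/S, g/Lo/a/N, g/Lo/b/S, g/Lo/b/N, h/Hi/a/S, h/Hi/a/N, h/Hi/b/S, h/Hi/b/N, h/Lo/a/S, h/Lo/a/N, h/Lo/b/S, h/Lo/b/N. Columns: Stay/t/D, Stay/t/U, Stay/q/D, Stay/q/U, Out/t/D, Out/t/U, Out/q/D, Out/q/U.
{g/Hi/a/S, g/Hi/a/N, g/Lo/a/S, g/Lo/a/N} → row (3,1) (3,1) (2,2) (2,2) (5,6) (5,6) (5,6) (5,6)
{g/Hi/b/S, g/Hi/b/N, g/Lo/b/S, g/Lo/b/N} → row (1,6) (1,6) (2,2) (2,2) (5,6) (5,6) (5,6) (5,6)
{h/Hi/a/S, h/Hi/b/S} → row (0,2) (3,1) (0,2) (3,1) (0,2) (3,1) (0,2) (3,1)
{h/Hi/a/N, h/Hi/b/N} → row (0,2) (4,2) (0,2) (4,2) (0,2) (4,2) (0,2) (4,2)
{h/Lo/a/S, h/Lo/a/N, h/Lo/b/S, h/Lo/b/N} → row (2,4) (2,4) (2,4) (2,4) (2,4) (2,4) (2,4) (2,4)
That's 5 distinct rows out of 16 strategies.

5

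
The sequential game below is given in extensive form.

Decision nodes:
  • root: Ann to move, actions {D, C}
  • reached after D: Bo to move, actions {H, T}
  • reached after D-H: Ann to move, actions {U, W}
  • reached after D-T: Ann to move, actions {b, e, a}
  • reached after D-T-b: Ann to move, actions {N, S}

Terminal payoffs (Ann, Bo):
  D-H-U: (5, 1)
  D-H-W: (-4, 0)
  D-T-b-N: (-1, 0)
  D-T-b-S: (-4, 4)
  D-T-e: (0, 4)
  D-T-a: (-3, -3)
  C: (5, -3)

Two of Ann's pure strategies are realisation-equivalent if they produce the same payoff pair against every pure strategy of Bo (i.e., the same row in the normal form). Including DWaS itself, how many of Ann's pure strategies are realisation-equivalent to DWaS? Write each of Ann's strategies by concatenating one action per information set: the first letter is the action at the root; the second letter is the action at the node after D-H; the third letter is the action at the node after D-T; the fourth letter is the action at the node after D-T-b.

Row for DWaS (columns H, T): (-4,0) (-3,-3).
Under DWaS, Ann's choice at the node after D-T-b can never be reached regardless of what Bo does, so varying those choices leaves every outcome unchanged.
Holding the reachable choices fixed and varying the unreachable one freely already gives 2 equivalent strategies.
No other strategy reproduces this row, so those 2 are the full class: DWaN, DWaS.

2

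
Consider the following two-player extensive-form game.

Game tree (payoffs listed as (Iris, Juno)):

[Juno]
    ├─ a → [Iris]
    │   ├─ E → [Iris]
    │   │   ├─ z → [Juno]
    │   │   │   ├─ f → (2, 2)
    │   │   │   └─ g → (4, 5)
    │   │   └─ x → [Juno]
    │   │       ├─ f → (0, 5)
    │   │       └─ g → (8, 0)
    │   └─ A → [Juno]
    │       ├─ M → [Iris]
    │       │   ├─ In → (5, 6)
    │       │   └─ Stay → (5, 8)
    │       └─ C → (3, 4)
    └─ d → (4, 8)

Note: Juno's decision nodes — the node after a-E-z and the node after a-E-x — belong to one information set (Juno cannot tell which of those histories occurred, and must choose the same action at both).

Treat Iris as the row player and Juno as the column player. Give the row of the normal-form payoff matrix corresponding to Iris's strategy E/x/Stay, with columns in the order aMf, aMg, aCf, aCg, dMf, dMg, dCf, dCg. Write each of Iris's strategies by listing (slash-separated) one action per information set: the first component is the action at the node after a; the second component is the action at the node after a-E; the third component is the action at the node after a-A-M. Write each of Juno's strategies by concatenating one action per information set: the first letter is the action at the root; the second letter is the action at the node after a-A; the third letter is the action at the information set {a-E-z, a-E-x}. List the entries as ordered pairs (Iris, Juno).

vs aMf: Juno plays a → Iris plays E at [a] → Iris plays x at [a-E] → Juno plays f at [a-E-x] → (0, 5)
vs aMg: Juno plays a → Iris plays E at [a] → Iris plays x at [a-E] → Juno plays g at [a-E-x] → (8, 0)
vs aCf: Juno plays a → Iris plays E at [a] → Iris plays x at [a-E] → Juno plays f at [a-E-x] → (0, 5)
vs aCg: Juno plays a → Iris plays E at [a] → Iris plays x at [a-E] → Juno plays g at [a-E-x] → (8, 0)
vs dMf: Juno plays d → (4, 8)
vs dMg: Juno plays d → (4, 8)
vs dCf: Juno plays d → (4, 8)
vs dCg: Juno plays d → (4, 8)

(0,5) (8,0) (0,5) (8,0) (4,8) (4,8) (4,8) (4,8)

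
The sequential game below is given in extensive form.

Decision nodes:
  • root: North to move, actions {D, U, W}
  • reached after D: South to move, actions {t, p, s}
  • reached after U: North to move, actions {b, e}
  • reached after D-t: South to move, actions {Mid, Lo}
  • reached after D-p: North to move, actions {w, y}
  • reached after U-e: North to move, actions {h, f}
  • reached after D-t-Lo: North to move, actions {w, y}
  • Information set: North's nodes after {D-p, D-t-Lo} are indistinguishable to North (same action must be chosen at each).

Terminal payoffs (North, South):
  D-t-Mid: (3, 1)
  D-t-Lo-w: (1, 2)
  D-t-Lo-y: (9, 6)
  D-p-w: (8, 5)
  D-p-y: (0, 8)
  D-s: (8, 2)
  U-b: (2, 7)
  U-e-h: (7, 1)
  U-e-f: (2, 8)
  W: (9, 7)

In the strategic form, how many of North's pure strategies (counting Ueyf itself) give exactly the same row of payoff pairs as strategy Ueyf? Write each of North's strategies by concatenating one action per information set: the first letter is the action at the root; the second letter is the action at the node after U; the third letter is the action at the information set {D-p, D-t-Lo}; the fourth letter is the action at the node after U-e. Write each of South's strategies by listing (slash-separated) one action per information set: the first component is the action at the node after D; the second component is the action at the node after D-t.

2

Row for Ueyf (columns t/Mid, t/Lo, p/Mid, p/Lo, s/Mid, s/Lo): (2,8) (2,8) (2,8) (2,8) (2,8) (2,8).
Under Ueyf, North's choice at the information set {D-p, D-t-Lo} can never be reached regardless of what South does, so varying those choices leaves every outcome unchanged.
Holding the reachable choices fixed and varying the unreachable one freely already gives 2 equivalent strategies.
No other strategy reproduces this row, so those 2 are the full class: Uewf, Ueyf.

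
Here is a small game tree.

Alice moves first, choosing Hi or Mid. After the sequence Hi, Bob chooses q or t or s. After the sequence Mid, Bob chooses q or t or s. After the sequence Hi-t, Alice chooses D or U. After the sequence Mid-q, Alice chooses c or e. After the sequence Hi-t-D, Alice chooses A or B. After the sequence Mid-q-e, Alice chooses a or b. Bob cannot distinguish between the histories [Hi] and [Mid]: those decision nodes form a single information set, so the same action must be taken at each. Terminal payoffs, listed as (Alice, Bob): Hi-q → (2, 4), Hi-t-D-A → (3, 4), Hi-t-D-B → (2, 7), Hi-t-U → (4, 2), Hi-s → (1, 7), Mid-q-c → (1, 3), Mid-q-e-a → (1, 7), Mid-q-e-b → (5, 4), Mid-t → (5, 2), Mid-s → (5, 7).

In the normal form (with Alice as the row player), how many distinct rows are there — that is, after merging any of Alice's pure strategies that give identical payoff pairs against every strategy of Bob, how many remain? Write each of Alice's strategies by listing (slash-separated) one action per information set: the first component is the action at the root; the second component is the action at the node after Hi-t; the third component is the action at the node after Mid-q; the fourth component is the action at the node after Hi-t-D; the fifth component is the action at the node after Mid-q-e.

6

Alice has 32 pure strategies: Hi/D/c/A/a, Hi/D/c/A/b, Hi/D/c/B/a, Hi/D/c/B/b, Hi/D/e/A/a, Hi/D/e/A/b, Hi/D/e/B/a, Hi/D/e/B/b, Hi/U/c/A/a, Hi/U/c/A/b, Hi/U/c/B/a, Hi/U/c/B/b, Hi/U/e/A/a, Hi/U/e/A/b, Hi/U/e/B/a, Hi/U/e/B/b, Mid/D/c/A/a, Mid/D/c/A/b, Mid/D/c/B/a, Mid/D/c/B/b, Mid/D/e/A/a, Mid/D/e/A/b, Mid/D/e/B/a, Mid/D/e/B/b, Mid/U/c/A/a, Mid/U/c/A/b, Mid/U/c/B/a, Mid/U/c/B/b, Mid/U/e/A/a, Mid/U/e/A/b, Mid/U/e/B/a, Mid/U/e/B/b. Columns: q, t, s.
{Hi/D/c/A/a, Hi/D/c/A/b, Hi/D/e/A/a, Hi/D/e/A/b} → row (2,4) (3,4) (1,7)
{Hi/D/c/B/a, Hi/D/c/B/b, Hi/D/e/B/a, Hi/D/e/B/b} → row (2,4) (2,7) (1,7)
{Hi/U/c/A/a, Hi/U/c/A/b, Hi/U/c/B/a, Hi/U/c/B/b, Hi/U/e/A/a, Hi/U/e/A/b, Hi/U/e/B/a, Hi/U/e/B/b} → row (2,4) (4,2) (1,7)
{Mid/D/c/A/a, Mid/D/c/A/b, Mid/D/c/B/a, Mid/D/c/B/b, Mid/U/c/A/a, Mid/U/c/A/b, Mid/U/c/B/a, Mid/U/c/B/b} → row (1,3) (5,2) (5,7)
{Mid/D/e/A/a, Mid/D/e/B/a, Mid/U/e/A/a, Mid/U/e/B/a} → row (1,7) (5,2) (5,7)
{Mid/D/e/A/b, Mid/D/e/B/b, Mid/U/e/A/b, Mid/U/e/B/b} → row (5,4) (5,2) (5,7)
That's 6 distinct rows out of 32 strategies.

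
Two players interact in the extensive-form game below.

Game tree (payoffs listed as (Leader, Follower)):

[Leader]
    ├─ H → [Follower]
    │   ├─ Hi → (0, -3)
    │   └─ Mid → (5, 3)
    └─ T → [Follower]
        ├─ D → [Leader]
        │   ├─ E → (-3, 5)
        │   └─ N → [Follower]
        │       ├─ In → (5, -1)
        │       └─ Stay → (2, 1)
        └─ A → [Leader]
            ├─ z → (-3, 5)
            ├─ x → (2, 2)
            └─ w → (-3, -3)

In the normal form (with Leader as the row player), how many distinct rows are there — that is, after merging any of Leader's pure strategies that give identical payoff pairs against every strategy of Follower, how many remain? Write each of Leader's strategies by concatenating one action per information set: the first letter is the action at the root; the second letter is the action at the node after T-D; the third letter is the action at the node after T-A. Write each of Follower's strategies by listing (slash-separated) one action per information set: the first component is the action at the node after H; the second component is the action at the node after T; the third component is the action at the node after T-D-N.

Leader has 12 pure strategies: HEz, HEx, HEw, HNz, HNx, HNw, TEz, TEx, TEw, TNz, TNx, TNw. Columns: Hi/D/In, Hi/D/Stay, Hi/A/In, Hi/A/Stay, Mid/D/In, Mid/D/Stay, Mid/A/In, Mid/A/Stay.
{HEz, HEx, HEw, HNz, HNx, HNw} → row (0,-3) (0,-3) (0,-3) (0,-3) (5,3) (5,3) (5,3) (5,3)
{TEz} → row (-3,5) (-3,5) (-3,5) (-3,5) (-3,5) (-3,5) (-3,5) (-3,5)
{TEx} → row (-3,5) (-3,5) (2,2) (2,2) (-3,5) (-3,5) (2,2) (2,2)
{TEw} → row (-3,5) (-3,5) (-3,-3) (-3,-3) (-3,5) (-3,5) (-3,-3) (-3,-3)
{TNz} → row (5,-1) (2,1) (-3,5) (-3,5) (5,-1) (2,1) (-3,5) (-3,5)
{TNx} → row (5,-1) (2,1) (2,2) (2,2) (5,-1) (2,1) (2,2) (2,2)
{TNw} → row (5,-1) (2,1) (-3,-3) (-3,-3) (5,-1) (2,1) (-3,-3) (-3,-3)
That's 7 distinct rows out of 12 strategies.

7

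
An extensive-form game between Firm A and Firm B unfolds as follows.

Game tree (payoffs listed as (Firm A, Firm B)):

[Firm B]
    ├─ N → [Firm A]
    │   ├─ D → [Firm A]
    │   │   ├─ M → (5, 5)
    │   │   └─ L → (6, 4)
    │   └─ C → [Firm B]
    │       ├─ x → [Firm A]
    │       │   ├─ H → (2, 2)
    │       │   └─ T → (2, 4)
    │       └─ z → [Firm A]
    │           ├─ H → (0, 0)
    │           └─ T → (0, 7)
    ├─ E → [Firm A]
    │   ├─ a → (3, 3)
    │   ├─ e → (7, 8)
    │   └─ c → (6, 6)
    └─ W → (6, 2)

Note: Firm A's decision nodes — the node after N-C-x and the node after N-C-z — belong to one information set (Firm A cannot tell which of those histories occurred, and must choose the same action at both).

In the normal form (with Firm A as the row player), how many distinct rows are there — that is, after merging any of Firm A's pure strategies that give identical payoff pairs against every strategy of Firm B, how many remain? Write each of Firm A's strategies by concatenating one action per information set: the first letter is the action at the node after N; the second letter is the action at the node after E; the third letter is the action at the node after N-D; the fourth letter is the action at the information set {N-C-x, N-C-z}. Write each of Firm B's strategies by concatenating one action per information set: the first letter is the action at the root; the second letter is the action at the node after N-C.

Firm A has 24 pure strategies: DaMH, DaMT, DaLH, DaLT, DeMH, DeMT, DeLH, DeLT, DcMH, DcMT, DcLH, DcLT, CaMH, CaMT, CaLH, CaLT, CeMH, CeMT, CeLH, CeLT, CcMH, CcMT, CcLH, CcLT. Columns: Nx, Nz, Ex, Ez, Wx, Wz.
{DaMH, DaMT} → row (5,5) (5,5) (3,3) (3,3) (6,2) (6,2)
{DaLH, DaLT} → row (6,4) (6,4) (3,3) (3,3) (6,2) (6,2)
{DeMH, DeMT} → row (5,5) (5,5) (7,8) (7,8) (6,2) (6,2)
{DeLH, DeLT} → row (6,4) (6,4) (7,8) (7,8) (6,2) (6,2)
{DcMH, DcMT} → row (5,5) (5,5) (6,6) (6,6) (6,2) (6,2)
{DcLH, DcLT} → row (6,4) (6,4) (6,6) (6,6) (6,2) (6,2)
{CaMH, CaLH} → row (2,2) (0,0) (3,3) (3,3) (6,2) (6,2)
{CaMT, CaLT} → row (2,4) (0,7) (3,3) (3,3) (6,2) (6,2)
{CeMH, CeLH} → row (2,2) (0,0) (7,8) (7,8) (6,2) (6,2)
{CeMT, CeLT} → row (2,4) (0,7) (7,8) (7,8) (6,2) (6,2)
{CcMH, CcLH} → row (2,2) (0,0) (6,6) (6,6) (6,2) (6,2)
{CcMT, CcLT} → row (2,4) (0,7) (6,6) (6,6) (6,2) (6,2)
That's 12 distinct rows out of 24 strategies.

12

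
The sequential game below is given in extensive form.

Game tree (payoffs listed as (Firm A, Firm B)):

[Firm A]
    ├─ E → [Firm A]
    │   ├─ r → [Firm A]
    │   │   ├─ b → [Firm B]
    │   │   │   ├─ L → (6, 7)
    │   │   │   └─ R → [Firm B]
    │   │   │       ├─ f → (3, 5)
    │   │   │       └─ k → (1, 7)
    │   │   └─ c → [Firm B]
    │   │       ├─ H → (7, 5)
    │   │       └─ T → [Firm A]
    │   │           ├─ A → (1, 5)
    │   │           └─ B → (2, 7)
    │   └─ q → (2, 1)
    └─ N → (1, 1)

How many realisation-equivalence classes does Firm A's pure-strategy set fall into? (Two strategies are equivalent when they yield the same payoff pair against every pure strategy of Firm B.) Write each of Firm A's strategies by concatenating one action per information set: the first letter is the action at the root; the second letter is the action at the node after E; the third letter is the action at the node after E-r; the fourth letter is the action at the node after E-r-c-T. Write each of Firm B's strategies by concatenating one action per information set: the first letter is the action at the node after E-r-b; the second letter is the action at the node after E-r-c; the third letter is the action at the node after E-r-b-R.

Firm A has 16 pure strategies: ErbA, ErbB, ErcA, ErcB, EqbA, EqbB, EqcA, EqcB, NrbA, NrbB, NrcA, NrcB, NqbA, NqbB, NqcA, NqcB. Columns: LHf, LHk, LTf, LTk, RHf, RHk, RTf, RTk.
{ErbA, ErbB} → row (6,7) (6,7) (6,7) (6,7) (3,5) (1,7) (3,5) (1,7)
{ErcA} → row (7,5) (7,5) (1,5) (1,5) (7,5) (7,5) (1,5) (1,5)
{ErcB} → row (7,5) (7,5) (2,7) (2,7) (7,5) (7,5) (2,7) (2,7)
{EqbA, EqbB, EqcA, EqcB} → row (2,1) (2,1) (2,1) (2,1) (2,1) (2,1) (2,1) (2,1)
{NrbA, NrbB, NrcA, NrcB, NqbA, NqbB, NqcA, NqcB} → row (1,1) (1,1) (1,1) (1,1) (1,1) (1,1) (1,1) (1,1)
That's 5 distinct rows out of 16 strategies.

5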